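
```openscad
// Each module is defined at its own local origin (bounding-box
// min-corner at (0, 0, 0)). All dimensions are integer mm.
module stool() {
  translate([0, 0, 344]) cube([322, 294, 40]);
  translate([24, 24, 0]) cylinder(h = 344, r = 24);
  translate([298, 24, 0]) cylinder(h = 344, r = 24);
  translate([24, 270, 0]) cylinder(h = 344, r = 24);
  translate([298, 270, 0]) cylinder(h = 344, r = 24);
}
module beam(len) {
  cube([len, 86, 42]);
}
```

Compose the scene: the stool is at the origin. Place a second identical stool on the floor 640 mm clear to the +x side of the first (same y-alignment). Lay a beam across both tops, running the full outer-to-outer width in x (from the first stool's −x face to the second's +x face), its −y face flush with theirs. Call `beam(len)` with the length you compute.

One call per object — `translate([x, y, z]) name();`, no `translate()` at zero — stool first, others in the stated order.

stool();
translate([962, 0, 0]) stool();
translate([0, 0, 384]) beam(1284);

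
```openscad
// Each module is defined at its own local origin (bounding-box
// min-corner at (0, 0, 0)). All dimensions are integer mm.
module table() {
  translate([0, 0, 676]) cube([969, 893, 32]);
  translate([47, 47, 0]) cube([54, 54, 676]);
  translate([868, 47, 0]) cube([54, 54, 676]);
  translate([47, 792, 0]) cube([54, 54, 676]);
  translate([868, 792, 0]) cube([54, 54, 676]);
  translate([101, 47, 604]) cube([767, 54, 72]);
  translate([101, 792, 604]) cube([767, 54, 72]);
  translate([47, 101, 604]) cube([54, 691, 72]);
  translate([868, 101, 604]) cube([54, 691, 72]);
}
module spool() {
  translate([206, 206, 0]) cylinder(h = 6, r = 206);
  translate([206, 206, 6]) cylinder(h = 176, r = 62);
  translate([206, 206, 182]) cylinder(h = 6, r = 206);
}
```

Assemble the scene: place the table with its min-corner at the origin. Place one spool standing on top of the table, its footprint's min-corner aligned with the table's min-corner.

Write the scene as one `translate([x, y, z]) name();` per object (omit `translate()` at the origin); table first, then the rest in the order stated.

table();
translate([0, 0, 708]) spool();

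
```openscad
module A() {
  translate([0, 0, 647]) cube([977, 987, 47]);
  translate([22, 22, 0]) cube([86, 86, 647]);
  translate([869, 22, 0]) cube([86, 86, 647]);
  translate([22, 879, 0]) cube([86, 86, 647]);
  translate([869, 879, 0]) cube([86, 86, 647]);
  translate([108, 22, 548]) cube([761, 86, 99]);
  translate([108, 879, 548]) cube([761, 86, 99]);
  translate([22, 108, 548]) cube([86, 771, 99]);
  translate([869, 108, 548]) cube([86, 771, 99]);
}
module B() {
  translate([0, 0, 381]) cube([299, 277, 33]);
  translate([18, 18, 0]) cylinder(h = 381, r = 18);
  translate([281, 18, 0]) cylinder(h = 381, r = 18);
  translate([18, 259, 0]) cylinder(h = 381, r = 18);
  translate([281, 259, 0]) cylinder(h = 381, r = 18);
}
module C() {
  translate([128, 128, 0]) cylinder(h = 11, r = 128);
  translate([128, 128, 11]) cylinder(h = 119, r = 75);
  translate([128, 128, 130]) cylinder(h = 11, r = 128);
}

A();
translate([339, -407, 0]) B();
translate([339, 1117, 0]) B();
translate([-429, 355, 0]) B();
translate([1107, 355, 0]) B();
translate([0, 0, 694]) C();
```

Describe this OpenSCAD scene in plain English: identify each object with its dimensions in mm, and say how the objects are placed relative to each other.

A is a table with a 977×987 mm rectangular top, 47 mm thick, top surface at z = 694 mm, supported by four 86×86 mm square legs, each inset 22 mm from the nearest pair of top edges, running from the floor. Four apron rails, 86 mm thick and 99 mm tall, run between adjacent legs with their top edges flush with the underside of the top and their outer faces flush with the legs' outer faces.

B is a four-legged stool. The seat is a 299×277×33 mm slab whose top surface is at z = 414 mm; four round legs, each 36 mm in diameter, run from the floor (z = 0) to the underside of the seat, each leg's axis is inset half a diameter from the nearest pair of seat edges (so the leg's bounding box is flush with the corner).

C is a spool: two coaxial disc flanges of radius 128 mm and thickness 11 mm, joined by a core cylinder of radius 75 mm and height 119 mm. The lower flange rests on z = 0 and the three cylinders share a vertical axis.

Four stools sit around the table at the −y, +y, −x, +x sides. The spool is on top of the table.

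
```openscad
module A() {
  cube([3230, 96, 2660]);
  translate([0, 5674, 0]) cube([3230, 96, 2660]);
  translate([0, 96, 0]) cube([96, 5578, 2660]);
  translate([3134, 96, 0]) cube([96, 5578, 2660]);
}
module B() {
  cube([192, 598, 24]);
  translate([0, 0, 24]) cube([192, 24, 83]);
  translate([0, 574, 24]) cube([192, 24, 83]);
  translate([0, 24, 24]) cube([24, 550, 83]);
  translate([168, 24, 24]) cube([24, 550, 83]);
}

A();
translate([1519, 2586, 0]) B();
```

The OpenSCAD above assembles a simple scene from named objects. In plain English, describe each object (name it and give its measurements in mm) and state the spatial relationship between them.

A is a box-shaped house frame (walls only): outside footprint 3230×5770 mm, wall height 2660 mm, wall thickness 96 mm. The two y-facing walls run the full x-width; the two x-facing walls fit between the inner faces of the y-facing walls.

B is an open-topped rectangular box: outside dimensions 192×598×107 mm, with a uniform wall and base thickness of 24 mm. The base is a full 192×598 slab on the floor; four walls sit on top of the base. The front and back walls (the −y and +y sides) span the full width; the two side walls fit between them.

The open box sits inside the house frame, centred.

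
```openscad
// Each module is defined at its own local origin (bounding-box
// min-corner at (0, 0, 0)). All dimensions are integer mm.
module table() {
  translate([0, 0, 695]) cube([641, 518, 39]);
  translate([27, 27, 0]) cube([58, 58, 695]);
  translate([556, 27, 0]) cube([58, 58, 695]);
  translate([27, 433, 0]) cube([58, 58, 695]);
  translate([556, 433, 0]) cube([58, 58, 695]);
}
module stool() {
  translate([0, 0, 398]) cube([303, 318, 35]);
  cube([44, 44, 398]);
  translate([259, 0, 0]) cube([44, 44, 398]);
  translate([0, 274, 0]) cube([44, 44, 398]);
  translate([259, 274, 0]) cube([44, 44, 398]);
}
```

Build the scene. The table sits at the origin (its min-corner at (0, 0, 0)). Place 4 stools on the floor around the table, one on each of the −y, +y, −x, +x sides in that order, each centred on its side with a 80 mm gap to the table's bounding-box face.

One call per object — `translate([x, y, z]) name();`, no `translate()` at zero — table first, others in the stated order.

table();
translate([169, -398, 0]) stool();
translate([169, 598, 0]) stool();
translate([-383, 100, 0]) stool();
translate([721, 100, 0]) stool();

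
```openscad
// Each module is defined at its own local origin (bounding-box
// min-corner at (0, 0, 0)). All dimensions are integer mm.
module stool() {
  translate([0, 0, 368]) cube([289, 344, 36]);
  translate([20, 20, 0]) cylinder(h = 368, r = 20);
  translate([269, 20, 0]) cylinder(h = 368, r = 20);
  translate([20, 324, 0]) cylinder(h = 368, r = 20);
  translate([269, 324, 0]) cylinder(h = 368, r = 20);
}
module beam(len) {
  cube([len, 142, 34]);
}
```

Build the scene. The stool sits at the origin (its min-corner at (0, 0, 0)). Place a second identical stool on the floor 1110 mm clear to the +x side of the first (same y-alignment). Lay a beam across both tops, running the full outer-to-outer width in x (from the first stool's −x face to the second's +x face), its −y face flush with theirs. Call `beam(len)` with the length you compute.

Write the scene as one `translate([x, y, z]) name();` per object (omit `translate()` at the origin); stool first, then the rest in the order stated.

stool();
translate([1399, 0, 0]) stool();
translate([0, 0, 404]) beam(1688);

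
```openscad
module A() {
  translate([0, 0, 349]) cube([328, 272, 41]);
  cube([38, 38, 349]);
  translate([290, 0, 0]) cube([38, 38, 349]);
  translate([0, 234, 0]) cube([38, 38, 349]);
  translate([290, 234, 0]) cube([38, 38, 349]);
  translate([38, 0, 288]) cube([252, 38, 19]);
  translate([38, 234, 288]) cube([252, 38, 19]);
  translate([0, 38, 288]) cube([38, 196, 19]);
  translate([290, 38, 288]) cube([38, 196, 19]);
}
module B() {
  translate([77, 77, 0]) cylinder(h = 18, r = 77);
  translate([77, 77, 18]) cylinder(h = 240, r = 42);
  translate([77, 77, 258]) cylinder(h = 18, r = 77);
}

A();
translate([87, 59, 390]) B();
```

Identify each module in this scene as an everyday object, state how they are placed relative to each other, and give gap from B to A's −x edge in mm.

A is a stool. B is a spool. The spool is on top of the stool, centred. The gap from the spool to the stool's −x edge is 87 mm.

The spool's min-x is at 87; the stool's min-x is 0; gap = 87 mm.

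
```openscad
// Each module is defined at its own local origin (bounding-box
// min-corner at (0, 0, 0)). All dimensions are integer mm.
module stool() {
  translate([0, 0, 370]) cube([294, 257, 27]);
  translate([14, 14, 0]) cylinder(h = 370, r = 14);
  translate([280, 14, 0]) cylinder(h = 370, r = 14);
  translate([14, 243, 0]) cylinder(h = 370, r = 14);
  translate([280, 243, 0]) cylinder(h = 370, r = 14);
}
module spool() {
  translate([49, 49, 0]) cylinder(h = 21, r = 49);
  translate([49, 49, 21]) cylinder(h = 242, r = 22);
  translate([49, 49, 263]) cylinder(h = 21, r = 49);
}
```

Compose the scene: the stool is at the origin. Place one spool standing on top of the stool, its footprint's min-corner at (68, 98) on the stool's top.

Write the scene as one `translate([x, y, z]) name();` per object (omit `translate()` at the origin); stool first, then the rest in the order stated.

stool();
translate([68, 98, 397]) spool();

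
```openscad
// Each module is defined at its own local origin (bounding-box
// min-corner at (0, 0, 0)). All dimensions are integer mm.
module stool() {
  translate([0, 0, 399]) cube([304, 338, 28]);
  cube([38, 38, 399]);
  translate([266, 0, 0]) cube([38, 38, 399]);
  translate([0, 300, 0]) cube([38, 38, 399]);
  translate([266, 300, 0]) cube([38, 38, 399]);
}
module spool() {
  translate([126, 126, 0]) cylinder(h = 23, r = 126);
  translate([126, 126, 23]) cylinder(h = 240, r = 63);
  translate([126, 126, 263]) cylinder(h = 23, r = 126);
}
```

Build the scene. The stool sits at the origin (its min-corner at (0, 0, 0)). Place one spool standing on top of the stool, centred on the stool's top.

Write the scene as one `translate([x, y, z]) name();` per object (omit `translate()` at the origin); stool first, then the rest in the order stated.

stool();
translate([26, 43, 427]) spool();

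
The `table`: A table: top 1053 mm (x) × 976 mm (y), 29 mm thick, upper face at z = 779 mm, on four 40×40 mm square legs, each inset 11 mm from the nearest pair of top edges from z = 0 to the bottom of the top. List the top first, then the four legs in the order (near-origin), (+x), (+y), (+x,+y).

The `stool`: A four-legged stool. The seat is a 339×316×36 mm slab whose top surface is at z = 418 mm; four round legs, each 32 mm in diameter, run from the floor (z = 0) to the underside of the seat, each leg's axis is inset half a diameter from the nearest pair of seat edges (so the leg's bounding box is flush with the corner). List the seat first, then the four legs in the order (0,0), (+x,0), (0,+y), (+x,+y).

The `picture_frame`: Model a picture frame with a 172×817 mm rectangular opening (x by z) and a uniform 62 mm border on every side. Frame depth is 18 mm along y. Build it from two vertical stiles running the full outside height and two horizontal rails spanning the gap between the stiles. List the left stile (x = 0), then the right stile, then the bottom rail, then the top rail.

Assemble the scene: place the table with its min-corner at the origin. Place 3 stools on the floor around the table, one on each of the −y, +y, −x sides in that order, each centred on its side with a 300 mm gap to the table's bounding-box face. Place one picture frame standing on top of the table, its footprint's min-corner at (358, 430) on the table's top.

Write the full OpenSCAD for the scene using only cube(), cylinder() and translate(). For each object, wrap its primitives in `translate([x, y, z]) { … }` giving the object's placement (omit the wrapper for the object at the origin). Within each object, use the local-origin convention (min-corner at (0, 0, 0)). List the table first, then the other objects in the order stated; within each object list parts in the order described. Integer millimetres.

translate([0, 0, 750]) cube([1053, 976, 29]);
translate([11, 11, 0]) cube([40, 40, 750]);
translate([1002, 11, 0]) cube([40, 40, 750]);
translate([11, 925, 0]) cube([40, 40, 750]);
translate([1002, 925, 0]) cube([40, 40, 750]);
translate([357, -616, 0]) {
  translate([0, 0, 382]) cube([339, 316, 36]);
  translate([16, 16, 0]) cylinder(h = 382, r = 16);
  translate([323, 16, 0]) cylinder(h = 382, r = 16);
  translate([16, 300, 0]) cylinder(h = 382, r = 16);
  translate([323, 300, 0]) cylinder(h = 382, r = 16);
}
translate([357, 1276, 0]) {
  translate([0, 0, 382]) cube([339, 316, 36]);
  translate([16, 16, 0]) cylinder(h = 382, r = 16);
  translate([323, 16, 0]) cylinder(h = 382, r = 16);
  translate([16, 300, 0]) cylinder(h = 382, r = 16);
  translate([323, 300, 0]) cylinder(h = 382, r = 16);
}
translate([-639, 330, 0]) {
  translate([0, 0, 382]) cube([339, 316, 36]);
  translate([16, 16, 0]) cylinder(h = 382, r = 16);
  translate([323, 16, 0]) cylinder(h = 382, r = 16);
  translate([16, 300, 0]) cylinder(h = 382, r = 16);
  translate([323, 300, 0]) cylinder(h = 382, r = 16);
}
translate([358, 430, 779]) {
  cube([62, 18, 941]);
  translate([234, 0, 0]) cube([62, 18, 941]);
  translate([62, 0, 0]) cube([172, 18, 62]);
  translate([62, 0, 879]) cube([172, 18, 62]);
}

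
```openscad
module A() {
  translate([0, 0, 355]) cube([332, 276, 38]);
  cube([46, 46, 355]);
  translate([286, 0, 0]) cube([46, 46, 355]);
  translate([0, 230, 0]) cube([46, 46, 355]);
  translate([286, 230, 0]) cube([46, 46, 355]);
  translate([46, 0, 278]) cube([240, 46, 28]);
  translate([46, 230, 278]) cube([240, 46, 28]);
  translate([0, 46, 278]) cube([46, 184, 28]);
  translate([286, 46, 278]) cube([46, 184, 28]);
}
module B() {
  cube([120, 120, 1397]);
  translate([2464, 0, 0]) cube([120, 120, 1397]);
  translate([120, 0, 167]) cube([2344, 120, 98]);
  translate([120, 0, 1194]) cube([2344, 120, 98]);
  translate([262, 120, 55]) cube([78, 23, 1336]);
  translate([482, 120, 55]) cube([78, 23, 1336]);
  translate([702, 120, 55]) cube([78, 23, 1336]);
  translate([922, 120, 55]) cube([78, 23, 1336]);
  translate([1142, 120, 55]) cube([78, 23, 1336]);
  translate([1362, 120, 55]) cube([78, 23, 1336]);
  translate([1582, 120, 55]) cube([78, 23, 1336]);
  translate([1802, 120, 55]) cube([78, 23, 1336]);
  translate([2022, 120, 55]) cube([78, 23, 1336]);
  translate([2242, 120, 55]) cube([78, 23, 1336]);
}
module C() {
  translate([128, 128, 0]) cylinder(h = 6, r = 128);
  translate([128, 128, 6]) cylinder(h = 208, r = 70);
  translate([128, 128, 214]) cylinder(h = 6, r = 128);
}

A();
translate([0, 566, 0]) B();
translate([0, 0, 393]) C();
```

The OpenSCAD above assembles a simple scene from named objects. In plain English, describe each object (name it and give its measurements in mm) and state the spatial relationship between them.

A is a simple wooden stool: a rectangular seat 332 mm (x) by 276 mm (y), 38 mm thick, top face at z = 393 mm, on four square legs, each 46×46 mm in cross-section. The legs rest on z = 0, each flush with a corner of the seat. Four stretchers, 46 mm wide and 28 mm tall, connect adjacent legs with their undersides at z = 278 mm, each running between the inner faces of the legs it joins and aligned with the legs' outer faces on the other axis.

B is a fence section. Two 120×120 mm posts, 1397 mm tall, stand on the floor with a clear span of 2344 mm between their inner faces. Two horizontal rails of 120×98 mm section span the gap between the posts with their undersides at z = 167 mm and z = 1194 mm, flush with the posts' −y face. 10 pickets, each 78 mm wide, 23 mm thick and 1336 mm tall, are fixed to the +y face of the rails with their bottoms at z = 55 mm, evenly spaced across the span with equal gaps (rounded down to the nearest mm) at the −x end and between each pair — any rounding remainder accumulates at the +x end.

C is a spool: two coaxial disc flanges of radius 128 mm and thickness 6 mm, joined by a core cylinder of radius 70 mm and height 208 mm. The lower flange rests on z = 0 and the three cylinders share a vertical axis.

The fence section is on the floor beside the stool on its +y side. The spool is on top of the stool.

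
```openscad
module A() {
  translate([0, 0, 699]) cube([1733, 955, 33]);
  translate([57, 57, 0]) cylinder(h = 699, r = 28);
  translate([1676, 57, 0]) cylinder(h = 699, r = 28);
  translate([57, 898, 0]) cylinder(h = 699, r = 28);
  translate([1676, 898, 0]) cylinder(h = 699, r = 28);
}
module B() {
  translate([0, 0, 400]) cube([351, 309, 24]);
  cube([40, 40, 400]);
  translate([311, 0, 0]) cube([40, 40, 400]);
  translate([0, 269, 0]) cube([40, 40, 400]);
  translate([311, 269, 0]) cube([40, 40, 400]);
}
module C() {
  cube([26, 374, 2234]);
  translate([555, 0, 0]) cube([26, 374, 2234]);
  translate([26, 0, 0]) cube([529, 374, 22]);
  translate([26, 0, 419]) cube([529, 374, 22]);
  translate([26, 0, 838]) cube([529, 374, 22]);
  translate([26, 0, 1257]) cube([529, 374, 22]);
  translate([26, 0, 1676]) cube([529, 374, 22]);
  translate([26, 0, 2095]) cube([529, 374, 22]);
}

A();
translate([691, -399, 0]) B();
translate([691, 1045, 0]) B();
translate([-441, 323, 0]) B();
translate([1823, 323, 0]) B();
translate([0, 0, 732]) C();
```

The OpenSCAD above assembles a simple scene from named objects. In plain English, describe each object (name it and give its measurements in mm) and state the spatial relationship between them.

A is a table: top 1733 mm (x) × 955 mm (y), 33 mm thick, upper face at z = 732 mm, on four round legs of 56 mm diameter, each leg's bounding box inset 29 mm from the nearest pair of top edges, running from z = 0 to the bottom of the top.

B is a four-legged stool. The seat is 351×309 mm, 24 mm thick, top at z = 424 mm. It stands on four square legs, each 40×40 mm in cross-section, from z = 0 to the seat underside, each flush with a corner of the seat.

C is an open bookshelf. Two side panels, each 26 mm thick, 374 mm deep and 2234 mm tall, stand 581 mm apart (outside-to-outside). Between them sit 6 shelves, each 22 mm thick and 374 mm deep, spanning the full gap between the sides. The bottom shelf rests on the floor (its underside at z = 0) and the clear gap between one shelf's top and the next shelf's underside is 397 mm.

Four stools sit around the table at the −y, +y, −x, +x sides. The bookshelf is on top of the table.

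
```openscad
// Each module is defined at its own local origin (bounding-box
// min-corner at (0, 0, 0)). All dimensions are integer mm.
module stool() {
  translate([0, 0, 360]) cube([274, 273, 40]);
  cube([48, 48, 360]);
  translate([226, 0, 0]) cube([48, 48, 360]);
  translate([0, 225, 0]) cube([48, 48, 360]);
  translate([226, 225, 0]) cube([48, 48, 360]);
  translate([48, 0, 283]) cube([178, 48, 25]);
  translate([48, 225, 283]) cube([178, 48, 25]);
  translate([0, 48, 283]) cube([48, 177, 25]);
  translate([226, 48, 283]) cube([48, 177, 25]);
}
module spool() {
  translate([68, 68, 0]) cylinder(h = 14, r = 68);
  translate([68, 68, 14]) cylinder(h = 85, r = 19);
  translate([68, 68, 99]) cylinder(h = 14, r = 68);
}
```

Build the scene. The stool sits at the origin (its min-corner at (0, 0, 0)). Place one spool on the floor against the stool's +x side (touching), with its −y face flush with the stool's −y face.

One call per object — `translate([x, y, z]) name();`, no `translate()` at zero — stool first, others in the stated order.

stool();
translate([274, 0, 0]) spool();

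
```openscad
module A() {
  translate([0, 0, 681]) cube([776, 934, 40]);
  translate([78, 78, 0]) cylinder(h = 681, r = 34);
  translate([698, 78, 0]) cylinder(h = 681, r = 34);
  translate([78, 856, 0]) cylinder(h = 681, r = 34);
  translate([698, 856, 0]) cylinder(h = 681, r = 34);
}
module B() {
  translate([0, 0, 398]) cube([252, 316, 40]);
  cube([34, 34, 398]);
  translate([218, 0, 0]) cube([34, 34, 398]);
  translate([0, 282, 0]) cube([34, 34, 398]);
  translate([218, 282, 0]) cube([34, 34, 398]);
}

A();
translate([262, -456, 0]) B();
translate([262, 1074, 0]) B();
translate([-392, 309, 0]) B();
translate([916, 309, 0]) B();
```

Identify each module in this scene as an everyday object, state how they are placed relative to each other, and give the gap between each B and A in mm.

A is a table. B is a stool. Four stools sit around the table at the −y, +y, −x, +x sides. The gap between each stool and the table is 140 mm.

Each stool's nearest face is 140 mm from the table's bounding box.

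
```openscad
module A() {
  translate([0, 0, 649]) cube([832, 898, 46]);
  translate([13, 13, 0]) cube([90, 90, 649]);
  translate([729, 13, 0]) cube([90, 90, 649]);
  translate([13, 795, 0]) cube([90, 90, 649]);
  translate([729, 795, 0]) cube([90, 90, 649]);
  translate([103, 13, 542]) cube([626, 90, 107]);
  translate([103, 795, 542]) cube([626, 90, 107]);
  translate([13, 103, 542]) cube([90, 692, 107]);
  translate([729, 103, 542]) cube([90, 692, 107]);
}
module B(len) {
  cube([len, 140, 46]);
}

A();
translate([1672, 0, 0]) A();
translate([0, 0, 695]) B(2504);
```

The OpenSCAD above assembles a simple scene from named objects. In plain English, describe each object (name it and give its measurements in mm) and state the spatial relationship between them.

A is a table: top 832 mm (x) × 898 mm (y), 46 mm thick, upper face at z = 695 mm, on four 90×90 mm square legs, each inset 13 mm from the nearest pair of top edges, running from z = 0 to the bottom of the top. Four apron rails, 90 mm thick and 107 mm tall, run between adjacent legs with their top edges flush with the underside of the top and their outer faces flush with the legs' outer faces.

B is a rectangular beam 2504 mm long (x), 140 mm deep (y), 46 mm thick (z).

The beam spans the tops of two tables placed 840 mm apart, resting at z = 695 mm.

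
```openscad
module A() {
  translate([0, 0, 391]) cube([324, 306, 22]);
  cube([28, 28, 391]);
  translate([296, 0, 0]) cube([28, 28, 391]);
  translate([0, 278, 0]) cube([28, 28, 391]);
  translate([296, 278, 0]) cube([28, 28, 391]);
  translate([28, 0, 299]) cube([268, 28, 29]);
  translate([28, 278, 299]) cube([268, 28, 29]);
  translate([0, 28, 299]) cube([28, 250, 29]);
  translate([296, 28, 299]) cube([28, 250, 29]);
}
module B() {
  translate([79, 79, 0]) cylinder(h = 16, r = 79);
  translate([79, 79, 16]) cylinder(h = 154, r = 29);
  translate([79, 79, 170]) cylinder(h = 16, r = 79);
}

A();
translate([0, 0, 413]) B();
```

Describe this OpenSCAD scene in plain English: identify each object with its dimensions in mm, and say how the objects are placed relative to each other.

A is a simple wooden stool: a rectangular seat 324 mm (x) by 306 mm (y), 22 mm thick, top face at z = 413 mm, on four square legs, each 28×28 mm in cross-section. The legs rest on z = 0, each flush with a corner of the seat. Four stretchers, 28 mm wide and 29 mm tall, connect adjacent legs with their undersides at z = 299 mm, each running between the inner faces of the legs it joins and aligned with the legs' outer faces on the other axis.

B is a spool: two coaxial disc flanges of radius 79 mm and thickness 16 mm, joined by a core cylinder of radius 29 mm and height 154 mm. The lower flange rests on z = 0 and the three cylinders share a vertical axis.

The spool is on top of the stool.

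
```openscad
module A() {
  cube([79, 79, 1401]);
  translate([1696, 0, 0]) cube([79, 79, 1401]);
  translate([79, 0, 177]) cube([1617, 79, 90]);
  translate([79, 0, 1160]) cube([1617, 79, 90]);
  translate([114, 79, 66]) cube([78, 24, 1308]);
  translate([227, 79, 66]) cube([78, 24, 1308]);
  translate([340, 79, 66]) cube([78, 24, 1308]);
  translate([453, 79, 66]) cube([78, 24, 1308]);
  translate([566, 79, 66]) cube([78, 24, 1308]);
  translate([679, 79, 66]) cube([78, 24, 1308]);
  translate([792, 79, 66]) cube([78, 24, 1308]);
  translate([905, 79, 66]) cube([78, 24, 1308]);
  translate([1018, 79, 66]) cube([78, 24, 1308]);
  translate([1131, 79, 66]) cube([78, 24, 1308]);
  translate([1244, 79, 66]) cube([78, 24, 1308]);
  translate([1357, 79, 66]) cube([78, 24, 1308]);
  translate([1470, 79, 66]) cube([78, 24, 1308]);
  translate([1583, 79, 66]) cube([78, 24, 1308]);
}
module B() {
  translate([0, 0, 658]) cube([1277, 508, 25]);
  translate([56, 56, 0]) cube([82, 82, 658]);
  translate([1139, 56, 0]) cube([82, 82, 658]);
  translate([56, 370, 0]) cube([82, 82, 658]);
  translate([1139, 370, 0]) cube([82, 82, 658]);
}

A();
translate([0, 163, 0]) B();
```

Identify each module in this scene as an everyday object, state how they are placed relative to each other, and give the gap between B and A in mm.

A is a fence section. B is a table. The table is on the floor beside the fence section on its +y side. The gap between the table and the fence section is 60 mm.

The table's nearest face is 60 mm from the fence section's +y face.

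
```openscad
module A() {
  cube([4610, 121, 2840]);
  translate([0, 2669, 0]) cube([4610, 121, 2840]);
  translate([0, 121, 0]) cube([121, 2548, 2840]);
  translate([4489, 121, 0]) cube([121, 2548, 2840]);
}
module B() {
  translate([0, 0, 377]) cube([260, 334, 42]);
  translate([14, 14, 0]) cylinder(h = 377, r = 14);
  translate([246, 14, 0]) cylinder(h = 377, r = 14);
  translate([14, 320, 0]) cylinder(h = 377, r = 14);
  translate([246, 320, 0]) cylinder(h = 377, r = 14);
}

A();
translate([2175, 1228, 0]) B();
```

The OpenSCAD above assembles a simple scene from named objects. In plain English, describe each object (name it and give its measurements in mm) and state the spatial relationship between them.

A is the wall frame of a small rectangular building: four walls, each 2840 mm tall and 121 mm thick, enclosing a footprint 4610 mm (x) by 2790 mm (y) outside-to-outside, with no floor or roof. The front and back walls (the −y and +y sides) span the full width; the two side walls fit between them.

B is a four-legged stool. The seat is a 260×334×42 mm slab whose top surface is at z = 419 mm; four round legs, each 28 mm in diameter, run from the floor (z = 0) to the underside of the seat, each leg's axis is inset half a diameter from the nearest pair of seat edges (so the leg's bounding box is flush with the corner).

The stool sits inside the house frame, centred.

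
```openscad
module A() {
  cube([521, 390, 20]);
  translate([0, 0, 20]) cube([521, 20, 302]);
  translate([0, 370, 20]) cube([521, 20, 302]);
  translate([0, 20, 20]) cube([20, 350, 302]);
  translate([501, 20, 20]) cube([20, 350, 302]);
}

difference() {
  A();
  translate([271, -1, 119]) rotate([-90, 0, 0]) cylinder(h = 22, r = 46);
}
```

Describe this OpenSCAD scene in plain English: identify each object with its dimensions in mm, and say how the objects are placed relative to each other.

A is an open storage box with external size 521×390×322 mm and wall thickness 20 mm (the base is also 20 mm thick). The base covers the whole footprint; the four walls stand on the base, with the y-facing walls full-width and the x-facing walls fitting between their inner faces.

The open box has a circular hole of radius 46 mm through its front wall, centred at (x = 271, z = 119).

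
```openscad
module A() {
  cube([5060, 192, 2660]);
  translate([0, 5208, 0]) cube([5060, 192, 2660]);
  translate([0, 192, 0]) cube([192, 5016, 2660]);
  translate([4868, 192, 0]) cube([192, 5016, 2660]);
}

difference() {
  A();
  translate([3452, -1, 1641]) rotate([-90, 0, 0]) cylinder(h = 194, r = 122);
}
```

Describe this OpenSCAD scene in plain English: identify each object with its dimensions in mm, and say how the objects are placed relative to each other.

A is the wall frame of a small rectangular building: four walls, each 2660 mm tall and 192 mm thick, enclosing a footprint 5060 mm (x) by 5400 mm (y) outside-to-outside, with no floor or roof. The front and back walls (the −y and +y sides) span the full width; the two side walls fit between them.

The house frame has a circular hole of radius 122 mm through its front wall, centred at (x = 3452, z = 1641).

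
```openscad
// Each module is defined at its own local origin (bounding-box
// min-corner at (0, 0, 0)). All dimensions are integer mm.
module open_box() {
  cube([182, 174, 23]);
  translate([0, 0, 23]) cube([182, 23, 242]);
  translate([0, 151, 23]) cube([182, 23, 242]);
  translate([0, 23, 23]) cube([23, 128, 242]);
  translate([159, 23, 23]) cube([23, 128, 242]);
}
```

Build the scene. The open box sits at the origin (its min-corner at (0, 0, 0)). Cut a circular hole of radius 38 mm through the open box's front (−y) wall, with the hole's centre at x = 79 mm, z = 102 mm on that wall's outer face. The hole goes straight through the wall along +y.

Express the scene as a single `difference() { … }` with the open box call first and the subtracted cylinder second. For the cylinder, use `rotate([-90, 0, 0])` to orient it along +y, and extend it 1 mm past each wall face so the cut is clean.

difference() {
  open_box();
  translate([79, -1, 102]) rotate([-90, 0, 0]) cylinder(h = 25, r = 38);
}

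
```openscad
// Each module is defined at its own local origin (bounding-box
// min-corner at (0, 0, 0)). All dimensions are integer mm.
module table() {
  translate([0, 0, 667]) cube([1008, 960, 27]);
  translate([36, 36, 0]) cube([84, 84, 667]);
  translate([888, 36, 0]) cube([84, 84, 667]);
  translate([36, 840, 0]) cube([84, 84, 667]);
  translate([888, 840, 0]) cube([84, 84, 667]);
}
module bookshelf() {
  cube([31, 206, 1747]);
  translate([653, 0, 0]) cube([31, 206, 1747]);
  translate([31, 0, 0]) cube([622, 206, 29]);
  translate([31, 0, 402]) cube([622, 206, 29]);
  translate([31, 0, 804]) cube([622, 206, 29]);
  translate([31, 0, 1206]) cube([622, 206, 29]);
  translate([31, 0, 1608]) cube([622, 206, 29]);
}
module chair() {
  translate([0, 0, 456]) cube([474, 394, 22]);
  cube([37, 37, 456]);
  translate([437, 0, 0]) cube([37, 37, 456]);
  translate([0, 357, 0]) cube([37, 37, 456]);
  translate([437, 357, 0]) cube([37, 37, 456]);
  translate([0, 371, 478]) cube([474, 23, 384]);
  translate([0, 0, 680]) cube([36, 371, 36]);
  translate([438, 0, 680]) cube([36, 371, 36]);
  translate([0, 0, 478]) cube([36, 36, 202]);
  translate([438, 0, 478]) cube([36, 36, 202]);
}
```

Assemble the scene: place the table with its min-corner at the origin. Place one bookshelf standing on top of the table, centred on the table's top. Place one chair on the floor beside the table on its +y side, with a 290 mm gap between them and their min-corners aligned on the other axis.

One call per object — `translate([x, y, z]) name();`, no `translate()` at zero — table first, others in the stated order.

table();
translate([162, 377, 694]) bookshelf();
translate([0, 1250, 0]) chair();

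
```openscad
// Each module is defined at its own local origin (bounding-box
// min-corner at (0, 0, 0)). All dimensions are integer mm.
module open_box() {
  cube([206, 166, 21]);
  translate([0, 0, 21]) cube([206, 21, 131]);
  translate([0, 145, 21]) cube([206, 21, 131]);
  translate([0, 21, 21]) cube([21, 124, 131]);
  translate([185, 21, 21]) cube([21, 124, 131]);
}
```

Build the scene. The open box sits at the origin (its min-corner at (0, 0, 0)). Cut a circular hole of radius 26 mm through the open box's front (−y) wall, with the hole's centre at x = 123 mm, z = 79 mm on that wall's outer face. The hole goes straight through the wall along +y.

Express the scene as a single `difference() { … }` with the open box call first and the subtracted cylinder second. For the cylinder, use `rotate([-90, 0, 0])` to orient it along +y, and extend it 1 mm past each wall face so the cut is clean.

difference() {
  open_box();
  translate([123, -1, 79]) rotate([-90, 0, 0]) cylinder(h = 23, r = 26);
}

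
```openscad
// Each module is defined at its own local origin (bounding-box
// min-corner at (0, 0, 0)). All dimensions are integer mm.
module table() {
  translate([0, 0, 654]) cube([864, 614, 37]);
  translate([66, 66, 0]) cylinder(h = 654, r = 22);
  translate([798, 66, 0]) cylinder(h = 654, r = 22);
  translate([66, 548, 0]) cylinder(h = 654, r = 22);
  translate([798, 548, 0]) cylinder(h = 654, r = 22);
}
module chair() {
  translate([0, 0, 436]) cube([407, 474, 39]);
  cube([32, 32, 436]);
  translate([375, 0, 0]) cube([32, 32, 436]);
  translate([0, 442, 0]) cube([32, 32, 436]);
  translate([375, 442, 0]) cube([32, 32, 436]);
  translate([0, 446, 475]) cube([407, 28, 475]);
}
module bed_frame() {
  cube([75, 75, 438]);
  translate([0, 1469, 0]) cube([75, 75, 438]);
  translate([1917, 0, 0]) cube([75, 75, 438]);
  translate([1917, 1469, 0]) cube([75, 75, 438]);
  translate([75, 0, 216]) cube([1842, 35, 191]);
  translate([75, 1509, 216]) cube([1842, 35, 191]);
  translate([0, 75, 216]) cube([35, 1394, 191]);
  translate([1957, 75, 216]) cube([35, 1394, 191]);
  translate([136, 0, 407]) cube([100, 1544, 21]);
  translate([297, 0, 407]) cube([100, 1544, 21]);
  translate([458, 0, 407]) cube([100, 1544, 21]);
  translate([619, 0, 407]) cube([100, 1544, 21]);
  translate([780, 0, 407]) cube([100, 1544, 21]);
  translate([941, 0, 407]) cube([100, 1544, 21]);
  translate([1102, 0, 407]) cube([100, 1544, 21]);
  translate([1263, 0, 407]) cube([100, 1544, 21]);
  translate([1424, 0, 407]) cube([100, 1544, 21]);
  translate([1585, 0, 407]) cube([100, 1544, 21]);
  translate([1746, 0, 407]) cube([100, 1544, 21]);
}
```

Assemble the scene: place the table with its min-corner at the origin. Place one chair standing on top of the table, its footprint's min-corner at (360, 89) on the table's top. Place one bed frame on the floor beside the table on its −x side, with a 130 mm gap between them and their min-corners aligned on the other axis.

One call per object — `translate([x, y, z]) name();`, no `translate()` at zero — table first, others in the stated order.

table();
translate([360, 89, 691]) chair();
translate([-2122, 0, 0]) bed_frame();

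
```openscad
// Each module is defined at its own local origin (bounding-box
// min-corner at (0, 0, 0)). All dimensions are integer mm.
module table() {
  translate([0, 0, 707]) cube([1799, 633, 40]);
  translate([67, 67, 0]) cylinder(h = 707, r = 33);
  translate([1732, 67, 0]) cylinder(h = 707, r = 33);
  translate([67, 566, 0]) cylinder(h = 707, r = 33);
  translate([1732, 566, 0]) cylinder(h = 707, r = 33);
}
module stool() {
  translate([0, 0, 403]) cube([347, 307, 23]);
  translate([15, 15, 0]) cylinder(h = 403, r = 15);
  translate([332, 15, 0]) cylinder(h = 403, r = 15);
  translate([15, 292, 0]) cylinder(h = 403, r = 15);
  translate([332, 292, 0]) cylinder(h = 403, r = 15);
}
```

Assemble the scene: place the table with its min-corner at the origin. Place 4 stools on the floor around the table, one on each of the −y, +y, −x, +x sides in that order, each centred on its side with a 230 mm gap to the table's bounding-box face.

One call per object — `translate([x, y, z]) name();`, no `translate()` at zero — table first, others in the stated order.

table();
translate([726, -537, 0]) stool();
translate([726, 863, 0]) stool();
translate([-577, 163, 0]) stool();
translate([2029, 163, 0]) stool();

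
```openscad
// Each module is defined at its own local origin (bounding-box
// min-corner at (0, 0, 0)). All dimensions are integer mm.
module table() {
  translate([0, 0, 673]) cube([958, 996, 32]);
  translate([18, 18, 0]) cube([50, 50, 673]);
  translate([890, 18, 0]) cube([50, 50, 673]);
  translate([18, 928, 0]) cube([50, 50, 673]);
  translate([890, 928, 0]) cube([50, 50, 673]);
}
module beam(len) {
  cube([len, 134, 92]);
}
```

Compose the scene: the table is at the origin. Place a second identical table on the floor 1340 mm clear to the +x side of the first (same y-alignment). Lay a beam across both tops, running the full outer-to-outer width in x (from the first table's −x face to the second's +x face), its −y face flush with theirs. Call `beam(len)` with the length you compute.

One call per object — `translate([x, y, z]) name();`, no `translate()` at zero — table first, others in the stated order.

table();
translate([2298, 0, 0]) table();
translate([0, 0, 705]) beam(3256);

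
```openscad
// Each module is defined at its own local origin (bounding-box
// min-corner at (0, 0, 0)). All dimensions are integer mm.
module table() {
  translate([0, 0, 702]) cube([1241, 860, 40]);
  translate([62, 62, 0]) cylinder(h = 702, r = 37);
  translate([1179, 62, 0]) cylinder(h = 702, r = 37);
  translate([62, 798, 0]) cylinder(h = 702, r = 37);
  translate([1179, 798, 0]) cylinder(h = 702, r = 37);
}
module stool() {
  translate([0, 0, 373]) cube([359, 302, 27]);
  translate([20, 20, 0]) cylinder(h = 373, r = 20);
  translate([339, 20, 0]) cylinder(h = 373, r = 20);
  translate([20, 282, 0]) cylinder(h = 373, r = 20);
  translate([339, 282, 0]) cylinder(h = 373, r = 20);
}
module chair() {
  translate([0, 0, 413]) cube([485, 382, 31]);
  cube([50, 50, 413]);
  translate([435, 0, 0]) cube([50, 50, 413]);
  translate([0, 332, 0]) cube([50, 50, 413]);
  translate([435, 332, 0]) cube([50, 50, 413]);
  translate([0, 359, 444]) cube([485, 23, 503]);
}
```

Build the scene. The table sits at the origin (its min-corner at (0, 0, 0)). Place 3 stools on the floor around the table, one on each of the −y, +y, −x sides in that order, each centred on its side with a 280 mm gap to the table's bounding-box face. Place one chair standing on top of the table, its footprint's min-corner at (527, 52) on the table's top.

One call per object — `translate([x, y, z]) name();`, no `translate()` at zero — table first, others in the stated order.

table();
translate([441, -582, 0]) stool();
translate([441, 1140, 0]) stool();
translate([-639, 279, 0]) stool();
translate([527, 52, 742]) chair();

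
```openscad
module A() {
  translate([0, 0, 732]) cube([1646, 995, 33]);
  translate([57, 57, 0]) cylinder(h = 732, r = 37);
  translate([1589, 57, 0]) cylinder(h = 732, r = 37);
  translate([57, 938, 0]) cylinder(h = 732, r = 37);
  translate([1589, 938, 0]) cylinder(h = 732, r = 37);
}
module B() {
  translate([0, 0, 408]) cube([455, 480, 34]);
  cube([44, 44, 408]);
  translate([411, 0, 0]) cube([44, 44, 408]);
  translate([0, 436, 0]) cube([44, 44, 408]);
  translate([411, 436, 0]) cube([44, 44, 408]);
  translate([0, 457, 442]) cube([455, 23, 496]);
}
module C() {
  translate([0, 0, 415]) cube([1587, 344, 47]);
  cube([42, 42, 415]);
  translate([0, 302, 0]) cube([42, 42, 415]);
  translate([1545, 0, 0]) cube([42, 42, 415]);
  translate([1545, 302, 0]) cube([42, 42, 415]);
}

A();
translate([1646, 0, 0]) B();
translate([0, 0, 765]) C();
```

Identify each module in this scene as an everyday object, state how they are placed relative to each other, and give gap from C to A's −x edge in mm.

A is a table. B is a chair. C is a bench. The chair is against the table's +x side, with their −y faces flush. The bench is on top of the table. The gap from the bench to the table's −x edge is 0 mm.

The bench's min-x is at 0; the table's min-x is 0; gap = 0 mm.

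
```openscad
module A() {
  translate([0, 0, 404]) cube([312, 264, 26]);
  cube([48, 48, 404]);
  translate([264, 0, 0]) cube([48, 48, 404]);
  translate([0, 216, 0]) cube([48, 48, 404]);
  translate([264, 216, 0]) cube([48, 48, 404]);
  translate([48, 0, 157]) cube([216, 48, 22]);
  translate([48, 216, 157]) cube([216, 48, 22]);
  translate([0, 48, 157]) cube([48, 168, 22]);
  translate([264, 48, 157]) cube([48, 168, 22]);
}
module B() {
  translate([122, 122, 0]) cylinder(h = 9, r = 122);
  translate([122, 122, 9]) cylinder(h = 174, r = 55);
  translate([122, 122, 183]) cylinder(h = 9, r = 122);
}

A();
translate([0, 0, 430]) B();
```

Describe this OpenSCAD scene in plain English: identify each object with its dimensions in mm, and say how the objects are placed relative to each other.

A is a four-legged stool. The seat is a 312×264×26 mm slab whose top surface is at z = 430 mm; four square legs, each 48×48 mm in cross-section, run from the floor (z = 0) to the underside of the seat, each flush with a corner of the seat. Four stretchers, 48 mm wide and 22 mm tall, connect adjacent legs with their undersides at z = 157 mm, each running between the inner faces of the legs it joins and aligned with the legs' outer faces on the other axis.

B is a spool: two coaxial disc flanges of radius 122 mm and thickness 9 mm, joined by a core cylinder of radius 55 mm and height 174 mm. The lower flange rests on z = 0 and the three cylinders share a vertical axis.

The spool is on top of the stool.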